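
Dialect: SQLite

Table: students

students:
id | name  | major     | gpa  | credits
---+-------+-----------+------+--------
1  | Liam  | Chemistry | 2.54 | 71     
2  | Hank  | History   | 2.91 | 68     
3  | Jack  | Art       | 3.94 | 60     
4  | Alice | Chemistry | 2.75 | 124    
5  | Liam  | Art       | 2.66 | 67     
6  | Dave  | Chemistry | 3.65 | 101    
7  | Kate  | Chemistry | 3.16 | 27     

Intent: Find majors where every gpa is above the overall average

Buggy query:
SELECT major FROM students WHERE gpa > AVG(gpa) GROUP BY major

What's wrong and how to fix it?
Bug: WHERE evaluates per row before aggregation, so AVG() is unavailable

Fix: Compute the overall average in a scalar subquery and compare each group's MIN against it in HAVING

Corrected query:
SELECT major FROM students GROUP BY major HAVING MIN(gpa) > (SELECT AVG(gpa) FROM students)

Result:
(no rows)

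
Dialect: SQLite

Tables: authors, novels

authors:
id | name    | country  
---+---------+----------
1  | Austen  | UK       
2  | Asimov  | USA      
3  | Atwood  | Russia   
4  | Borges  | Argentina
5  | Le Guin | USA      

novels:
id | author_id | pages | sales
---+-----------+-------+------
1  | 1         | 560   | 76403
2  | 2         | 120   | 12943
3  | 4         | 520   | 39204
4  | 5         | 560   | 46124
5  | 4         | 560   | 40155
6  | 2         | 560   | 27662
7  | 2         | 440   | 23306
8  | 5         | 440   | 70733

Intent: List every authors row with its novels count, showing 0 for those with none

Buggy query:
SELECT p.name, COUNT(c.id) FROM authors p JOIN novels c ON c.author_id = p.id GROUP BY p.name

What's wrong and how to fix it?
Bug: An inner join excludes parents with zero children

Fix: Use LEFT JOIN so parents without children still appear (COUNT(c.id) gives 0)

Corrected query:
SELECT p.name, COUNT(c.id) FROM authors p LEFT JOIN novels c ON c.author_id = p.id GROUP BY p.name

Result:
name    | COUNT(c.id)
--------+------------
Asimov  | 3          
Atwood  | 0          
Austen  | 1          
Borges  | 2          
Le Guin | 2          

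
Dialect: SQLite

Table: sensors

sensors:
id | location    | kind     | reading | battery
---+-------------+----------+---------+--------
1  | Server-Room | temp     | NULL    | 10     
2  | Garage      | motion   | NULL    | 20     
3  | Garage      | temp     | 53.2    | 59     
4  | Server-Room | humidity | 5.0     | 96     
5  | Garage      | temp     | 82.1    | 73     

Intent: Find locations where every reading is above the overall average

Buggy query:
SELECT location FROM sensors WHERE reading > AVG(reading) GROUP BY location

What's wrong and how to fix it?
Bug: AVG() is an aggregate; it can't sit directly in WHERE

Fix: Compute the overall average in a scalar subquery and compare each group's MIN against it in HAVING

Corrected query:
SELECT location FROM sensors GROUP BY location HAVING MIN(reading) > (SELECT AVG(reading) FROM sensors)

Result:
location
--------
Garage  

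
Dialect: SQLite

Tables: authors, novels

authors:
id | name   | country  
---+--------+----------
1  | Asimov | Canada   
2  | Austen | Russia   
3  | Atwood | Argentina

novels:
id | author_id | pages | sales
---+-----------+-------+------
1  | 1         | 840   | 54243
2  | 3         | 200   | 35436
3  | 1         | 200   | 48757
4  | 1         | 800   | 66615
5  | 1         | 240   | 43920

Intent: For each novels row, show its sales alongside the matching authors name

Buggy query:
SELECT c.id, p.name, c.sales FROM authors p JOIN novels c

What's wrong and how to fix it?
Bug: JOIN with no ON clause produces a cartesian product; every novels row pairs with every authors row

Fix: Add ON c.author_id = p.id to the JOIN

Corrected query:
SELECT c.id, p.name, c.sales FROM authors p JOIN novels c ON c.author_id = p.id

Result:
id | name   | sales
---+--------+------
1  | Asimov | 54243
2  | Atwood | 35436
3  | Asimov | 48757
4  | Asimov | 66615
5  | Asimov | 43920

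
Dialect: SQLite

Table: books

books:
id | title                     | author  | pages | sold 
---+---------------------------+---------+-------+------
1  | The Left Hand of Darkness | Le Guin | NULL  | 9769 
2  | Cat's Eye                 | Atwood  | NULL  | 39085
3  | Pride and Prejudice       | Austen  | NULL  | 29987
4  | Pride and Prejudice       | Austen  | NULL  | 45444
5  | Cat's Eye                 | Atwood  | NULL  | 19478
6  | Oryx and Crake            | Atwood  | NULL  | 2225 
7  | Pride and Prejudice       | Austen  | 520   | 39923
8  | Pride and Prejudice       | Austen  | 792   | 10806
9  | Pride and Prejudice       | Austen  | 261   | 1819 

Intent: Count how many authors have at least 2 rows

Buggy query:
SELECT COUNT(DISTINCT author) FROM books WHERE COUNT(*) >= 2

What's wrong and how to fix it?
Bug: COUNT(*) cannot appear in WHERE; the per-group count doesn't exist yet

Fix: Use a subquery that GROUPs and filters with HAVING, then count its rows

Corrected query:
SELECT COUNT(*) FROM (SELECT author FROM books GROUP BY author HAVING COUNT(*) >= 2)

Result:
COUNT(*)
--------
2       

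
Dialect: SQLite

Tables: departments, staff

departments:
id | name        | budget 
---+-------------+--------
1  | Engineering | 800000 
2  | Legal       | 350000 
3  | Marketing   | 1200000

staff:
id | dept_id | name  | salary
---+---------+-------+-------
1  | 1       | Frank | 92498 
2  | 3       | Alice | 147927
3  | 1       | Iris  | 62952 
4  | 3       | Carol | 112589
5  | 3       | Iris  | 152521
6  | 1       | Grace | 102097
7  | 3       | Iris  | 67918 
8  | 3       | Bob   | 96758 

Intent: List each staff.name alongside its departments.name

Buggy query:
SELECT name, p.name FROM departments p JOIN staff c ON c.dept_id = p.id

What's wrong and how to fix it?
Bug: Both tables have a 'name' column; the unqualified reference is ambiguous

Fix: Prefix ambiguous columns with the table alias

Corrected query:
SELECT c.name, p.name FROM departments p JOIN staff c ON c.dept_id = p.id

Result:
name  | name       
------+------------
Frank | Engineering
Alice | Marketing  
Iris  | Engineering
Carol | Marketing  
Iris  | Marketing  
Grace | Engineering
Iris  | Marketing  
Bob   | Marketing  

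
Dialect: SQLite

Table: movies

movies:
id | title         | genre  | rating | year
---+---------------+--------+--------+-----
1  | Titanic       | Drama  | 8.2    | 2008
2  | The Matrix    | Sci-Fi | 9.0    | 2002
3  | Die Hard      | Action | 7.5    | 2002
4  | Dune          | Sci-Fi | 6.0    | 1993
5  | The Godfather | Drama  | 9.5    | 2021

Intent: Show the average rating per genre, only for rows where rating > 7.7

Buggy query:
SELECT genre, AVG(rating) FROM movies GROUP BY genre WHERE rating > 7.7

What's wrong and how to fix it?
Bug: WHERE cannot follow GROUP BY

Fix: Move the WHERE clause before GROUP BY

Corrected query:
SELECT genre, AVG(rating) FROM movies WHERE rating > 7.7 GROUP BY genre

Result:
genre  | AVG(rating)
-------+------------
Drama  | 8.85       
Sci-Fi | 9          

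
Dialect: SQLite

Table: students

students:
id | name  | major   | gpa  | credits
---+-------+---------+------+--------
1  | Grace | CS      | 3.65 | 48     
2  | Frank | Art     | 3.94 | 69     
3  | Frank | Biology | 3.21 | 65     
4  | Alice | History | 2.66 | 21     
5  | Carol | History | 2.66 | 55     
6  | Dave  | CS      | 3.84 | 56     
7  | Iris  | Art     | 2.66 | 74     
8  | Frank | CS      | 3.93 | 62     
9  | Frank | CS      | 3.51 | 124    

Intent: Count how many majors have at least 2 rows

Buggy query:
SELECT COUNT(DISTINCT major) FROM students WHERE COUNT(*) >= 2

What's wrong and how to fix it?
Bug: WHERE filters individual rows, not groups, so a group-level COUNT is invalid there

Fix: Group first with HAVING COUNT(*) >= 2, then COUNT the resulting groups

Corrected query:
SELECT COUNT(*) FROM (SELECT major FROM students GROUP BY major HAVING COUNT(*) >= 2)

Result:
COUNT(*)
--------
3       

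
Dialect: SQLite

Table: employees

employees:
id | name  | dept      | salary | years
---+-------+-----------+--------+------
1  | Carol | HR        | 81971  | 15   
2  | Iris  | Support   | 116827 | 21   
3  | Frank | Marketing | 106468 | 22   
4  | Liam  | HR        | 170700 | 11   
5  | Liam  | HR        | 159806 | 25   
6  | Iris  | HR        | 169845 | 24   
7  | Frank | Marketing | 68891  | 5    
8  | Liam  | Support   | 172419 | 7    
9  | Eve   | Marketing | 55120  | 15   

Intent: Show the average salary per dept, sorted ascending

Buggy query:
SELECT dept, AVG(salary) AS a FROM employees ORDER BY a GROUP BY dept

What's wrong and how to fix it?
Bug: ORDER BY appears before GROUP BY; SQL clause order requires GROUP BY first

Fix: Reorder: SELECT … FROM … GROUP BY … ORDER BY …

Corrected query:
SELECT dept, AVG(salary) AS a FROM employees GROUP BY dept ORDER BY a

Result:
dept      | a           
----------+-------------
Marketing | 76826.333333
Support   | 144623      
HR        | 145580.5    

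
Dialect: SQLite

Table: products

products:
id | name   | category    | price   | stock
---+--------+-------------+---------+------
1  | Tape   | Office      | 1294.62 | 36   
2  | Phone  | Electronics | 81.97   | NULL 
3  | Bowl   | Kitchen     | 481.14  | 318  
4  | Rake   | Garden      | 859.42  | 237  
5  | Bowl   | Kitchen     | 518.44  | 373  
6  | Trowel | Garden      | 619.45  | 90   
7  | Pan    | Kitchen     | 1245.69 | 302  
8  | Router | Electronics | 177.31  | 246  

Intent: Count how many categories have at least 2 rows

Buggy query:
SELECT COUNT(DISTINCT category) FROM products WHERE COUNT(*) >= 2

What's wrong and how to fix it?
Bug: COUNT(*) cannot appear in WHERE; the per-group count doesn't exist yet

Fix: Use a subquery that GROUPs and filters with HAVING, then count its rows

Corrected query:
SELECT COUNT(*) FROM (SELECT category FROM products GROUP BY category HAVING COUNT(*) >= 2)

Result:
COUNT(*)
--------
3       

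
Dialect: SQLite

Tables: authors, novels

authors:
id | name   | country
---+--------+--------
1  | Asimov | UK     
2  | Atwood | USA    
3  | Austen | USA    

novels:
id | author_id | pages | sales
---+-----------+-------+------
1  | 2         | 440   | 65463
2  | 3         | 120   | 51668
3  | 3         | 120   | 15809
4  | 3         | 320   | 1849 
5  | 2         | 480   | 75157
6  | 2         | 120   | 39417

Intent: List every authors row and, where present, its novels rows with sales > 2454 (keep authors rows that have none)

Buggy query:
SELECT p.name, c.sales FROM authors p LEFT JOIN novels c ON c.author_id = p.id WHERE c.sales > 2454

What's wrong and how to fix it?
Bug: Filtering c.sales in WHERE discards the NULL rows produced by LEFT JOIN, turning it into an inner join

Fix: Put 'c.sales > 2454' in the JOIN's ON clause instead of WHERE

Corrected query:
SELECT p.name, c.sales FROM authors p LEFT JOIN novels c ON c.author_id = p.id AND c.sales > 2454

Result:
name   | sales
-------+------
Asimov | NULL 
Atwood | 39417
Atwood | 65463
Atwood | 75157
Austen | 15809
Austen | 51668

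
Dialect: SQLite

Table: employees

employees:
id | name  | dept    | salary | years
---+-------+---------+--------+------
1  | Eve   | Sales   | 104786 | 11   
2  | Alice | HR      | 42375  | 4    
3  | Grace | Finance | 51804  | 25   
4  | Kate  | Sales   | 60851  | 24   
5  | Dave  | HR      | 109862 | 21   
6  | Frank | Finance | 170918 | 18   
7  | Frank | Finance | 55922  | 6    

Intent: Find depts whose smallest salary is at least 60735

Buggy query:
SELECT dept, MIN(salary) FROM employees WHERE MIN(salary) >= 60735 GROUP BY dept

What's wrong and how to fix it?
Bug: MIN() in WHERE is a misuse of aggregate

Fix: Replace WHERE with HAVING after the GROUP BY

Corrected query:
SELECT dept, MIN(salary) FROM employees GROUP BY dept HAVING MIN(salary) >= 60735

Result:
dept  | MIN(salary)
------+------------
Sales | 60851      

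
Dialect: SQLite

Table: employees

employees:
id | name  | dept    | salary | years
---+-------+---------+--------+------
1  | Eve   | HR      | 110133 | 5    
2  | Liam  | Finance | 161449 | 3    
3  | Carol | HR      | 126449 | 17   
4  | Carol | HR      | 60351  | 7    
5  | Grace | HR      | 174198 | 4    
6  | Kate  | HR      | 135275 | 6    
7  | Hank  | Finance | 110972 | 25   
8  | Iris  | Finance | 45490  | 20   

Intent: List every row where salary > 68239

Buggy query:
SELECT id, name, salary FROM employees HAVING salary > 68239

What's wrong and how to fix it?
Bug: This is a non-aggregate query (no GROUP BY, no aggregates), so in SQLite the HAVING clause is invalid here; a row-level condition belongs in WHERE

Fix: Replace HAVING with WHERE since the condition applies to individual rows

Corrected query:
SELECT id, name, salary FROM employees WHERE salary > 68239

Result:
id | name  | salary
---+-------+-------
1  | Eve   | 110133
2  | Liam  | 161449
3  | Carol | 126449
5  | Grace | 174198
6  | Kate  | 135275
7  | Hank  | 110972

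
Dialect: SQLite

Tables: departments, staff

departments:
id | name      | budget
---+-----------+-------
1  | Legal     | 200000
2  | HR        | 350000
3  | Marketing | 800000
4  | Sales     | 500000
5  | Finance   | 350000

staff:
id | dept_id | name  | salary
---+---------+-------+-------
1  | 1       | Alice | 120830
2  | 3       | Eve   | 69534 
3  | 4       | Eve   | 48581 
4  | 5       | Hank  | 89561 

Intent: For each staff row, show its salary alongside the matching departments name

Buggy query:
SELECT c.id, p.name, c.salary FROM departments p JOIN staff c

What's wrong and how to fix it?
Bug: JOIN with no ON clause produces a cartesian product; every staff row pairs with every departments row

Fix: Specify the join condition linking the foreign key to the parent id

Corrected query:
SELECT c.id, p.name, c.salary FROM departments p JOIN staff c ON c.dept_id = p.id

Result:
id | name      | salary
---+-----------+-------
1  | Legal     | 120830
2  | Marketing | 69534 
3  | Sales     | 48581 
4  | Finance   | 89561 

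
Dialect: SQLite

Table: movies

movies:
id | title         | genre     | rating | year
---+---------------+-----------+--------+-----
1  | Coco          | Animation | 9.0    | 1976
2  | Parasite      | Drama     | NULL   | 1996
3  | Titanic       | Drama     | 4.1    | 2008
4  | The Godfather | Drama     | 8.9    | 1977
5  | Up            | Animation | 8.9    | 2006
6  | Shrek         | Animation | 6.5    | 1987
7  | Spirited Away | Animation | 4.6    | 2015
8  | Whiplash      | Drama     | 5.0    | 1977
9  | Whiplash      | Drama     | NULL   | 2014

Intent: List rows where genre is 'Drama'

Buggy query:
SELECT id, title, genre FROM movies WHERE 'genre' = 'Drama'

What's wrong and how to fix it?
Bug: Single quotes denote string literals in SQL; the column name is being compared as a constant string

Fix: Reference the column as genre without single quotes

Corrected query:
SELECT id, title, genre FROM movies WHERE genre = 'Drama'

Result:
id | title         | genre
---+---------------+------
2  | Parasite      | Drama
3  | Titanic       | Drama
4  | The Godfather | Drama
8  | Whiplash      | Drama
9  | Whiplash      | Drama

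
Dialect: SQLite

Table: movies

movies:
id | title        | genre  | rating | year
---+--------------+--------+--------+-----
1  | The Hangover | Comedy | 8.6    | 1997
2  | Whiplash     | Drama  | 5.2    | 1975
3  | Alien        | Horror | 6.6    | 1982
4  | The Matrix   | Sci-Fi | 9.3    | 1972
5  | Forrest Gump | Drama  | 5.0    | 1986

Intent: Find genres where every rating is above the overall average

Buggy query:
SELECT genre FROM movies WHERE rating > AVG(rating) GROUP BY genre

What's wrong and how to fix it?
Bug: WHERE evaluates per row before aggregation, so AVG() is unavailable

Fix: Use a subquery for AVG and a HAVING MIN(...) filter so the condition holds for every row in the group

Corrected query:
SELECT genre FROM movies GROUP BY genre HAVING MIN(rating) > (SELECT AVG(rating) FROM movies)

Result:
genre 
------
Comedy
Sci-Fi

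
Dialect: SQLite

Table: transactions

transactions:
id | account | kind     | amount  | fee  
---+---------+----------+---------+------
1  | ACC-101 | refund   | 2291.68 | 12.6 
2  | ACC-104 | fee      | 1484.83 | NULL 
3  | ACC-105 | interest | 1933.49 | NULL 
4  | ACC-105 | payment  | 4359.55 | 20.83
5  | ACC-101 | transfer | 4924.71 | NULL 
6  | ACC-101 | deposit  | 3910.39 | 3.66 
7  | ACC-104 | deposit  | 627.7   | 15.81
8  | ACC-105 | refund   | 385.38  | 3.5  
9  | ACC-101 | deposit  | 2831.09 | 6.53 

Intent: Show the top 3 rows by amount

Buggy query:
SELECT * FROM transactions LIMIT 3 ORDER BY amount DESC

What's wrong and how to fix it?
Bug: LIMIT must come after ORDER BY

Fix: Swap the clauses: ORDER BY first, then LIMIT

Corrected query:
SELECT * FROM transactions ORDER BY amount DESC LIMIT 3

Result:
id | account | kind     | amount  | fee  
---+---------+----------+---------+------
5  | ACC-101 | transfer | 4924.71 | NULL 
4  | ACC-105 | payment  | 4359.55 | 20.83
6  | ACC-101 | deposit  | 3910.39 | 3.66 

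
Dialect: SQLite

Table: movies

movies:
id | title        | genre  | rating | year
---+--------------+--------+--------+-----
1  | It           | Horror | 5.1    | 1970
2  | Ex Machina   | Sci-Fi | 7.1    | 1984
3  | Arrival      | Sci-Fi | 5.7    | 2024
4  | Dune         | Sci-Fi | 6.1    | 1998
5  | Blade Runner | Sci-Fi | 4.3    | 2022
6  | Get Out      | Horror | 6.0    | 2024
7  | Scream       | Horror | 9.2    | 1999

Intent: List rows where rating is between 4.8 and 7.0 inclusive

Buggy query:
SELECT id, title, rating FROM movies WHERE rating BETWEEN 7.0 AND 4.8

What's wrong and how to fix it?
Bug: BETWEEN expects the lower bound first; with 7.0 AND 4.8 the range is empty

Fix: Write BETWEEN 4.8 AND 7.0

Corrected query:
SELECT id, title, rating FROM movies WHERE rating BETWEEN 4.8 AND 7.0

Result:
id | title   | rating
---+---------+-------
1  | It      | 5.1   
3  | Arrival | 5.7   
4  | Dune    | 6.1   
6  | Get Out | 6     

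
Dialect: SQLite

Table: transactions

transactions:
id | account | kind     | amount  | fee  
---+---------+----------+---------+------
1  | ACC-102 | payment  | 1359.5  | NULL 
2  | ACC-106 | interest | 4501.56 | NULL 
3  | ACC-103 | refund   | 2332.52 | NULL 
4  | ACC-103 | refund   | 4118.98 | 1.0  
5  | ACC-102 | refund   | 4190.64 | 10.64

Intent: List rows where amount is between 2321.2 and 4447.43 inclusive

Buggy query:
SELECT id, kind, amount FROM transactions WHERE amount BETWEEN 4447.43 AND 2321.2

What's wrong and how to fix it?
Bug: The bounds are reversed; BETWEEN a AND b requires a <= b to match anything

Fix: Write BETWEEN 2321.2 AND 4447.43

Corrected query:
SELECT id, kind, amount FROM transactions WHERE amount BETWEEN 2321.2 AND 4447.43

Result:
id | kind   | amount 
---+--------+--------
3  | refund | 2332.52
4  | refund | 4118.98
5  | refund | 4190.64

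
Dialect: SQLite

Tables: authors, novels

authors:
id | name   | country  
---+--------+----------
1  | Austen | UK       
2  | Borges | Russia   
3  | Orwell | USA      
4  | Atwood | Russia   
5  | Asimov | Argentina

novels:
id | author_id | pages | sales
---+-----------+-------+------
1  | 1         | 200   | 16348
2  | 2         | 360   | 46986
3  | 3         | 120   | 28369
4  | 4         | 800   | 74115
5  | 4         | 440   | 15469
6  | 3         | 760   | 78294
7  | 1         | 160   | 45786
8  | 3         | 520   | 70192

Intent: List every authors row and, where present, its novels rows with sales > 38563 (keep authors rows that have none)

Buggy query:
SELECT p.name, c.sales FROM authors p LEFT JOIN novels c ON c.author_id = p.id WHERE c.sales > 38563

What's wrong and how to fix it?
Bug: A WHERE condition on the right-hand table after LEFT JOIN drops unmatched parents

Fix: Put 'c.sales > 38563' in the JOIN's ON clause instead of WHERE

Corrected query:
SELECT p.name, c.sales FROM authors p LEFT JOIN novels c ON c.author_id = p.id AND c.sales > 38563

Result:
name   | sales
-------+------
Austen | 45786
Borges | 46986
Orwell | 70192
Orwell | 78294
Atwood | 74115
Asimov | NULL 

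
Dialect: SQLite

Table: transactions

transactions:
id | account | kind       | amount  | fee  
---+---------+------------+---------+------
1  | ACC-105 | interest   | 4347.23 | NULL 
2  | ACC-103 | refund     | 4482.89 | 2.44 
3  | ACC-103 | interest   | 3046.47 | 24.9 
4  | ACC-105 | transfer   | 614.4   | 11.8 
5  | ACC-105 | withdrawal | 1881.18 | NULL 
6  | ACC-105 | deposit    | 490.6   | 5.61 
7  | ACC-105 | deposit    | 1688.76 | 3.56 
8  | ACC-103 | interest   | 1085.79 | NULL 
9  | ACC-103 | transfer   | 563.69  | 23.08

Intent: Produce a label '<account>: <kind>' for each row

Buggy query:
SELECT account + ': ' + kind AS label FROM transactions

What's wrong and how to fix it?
Bug: SQLite uses || for string concatenation; + coerces text to numbers (yielding 0)

Fix: Replace + with || to concatenate text

Corrected query:
SELECT account || ': ' || kind AS label FROM transactions

Result:
label              
-------------------
ACC-105: interest  
ACC-103: refund    
ACC-103: interest  
ACC-105: transfer  
ACC-105: withdrawal
ACC-105: deposit   
ACC-105: deposit   
ACC-103: interest  
ACC-103: transfer  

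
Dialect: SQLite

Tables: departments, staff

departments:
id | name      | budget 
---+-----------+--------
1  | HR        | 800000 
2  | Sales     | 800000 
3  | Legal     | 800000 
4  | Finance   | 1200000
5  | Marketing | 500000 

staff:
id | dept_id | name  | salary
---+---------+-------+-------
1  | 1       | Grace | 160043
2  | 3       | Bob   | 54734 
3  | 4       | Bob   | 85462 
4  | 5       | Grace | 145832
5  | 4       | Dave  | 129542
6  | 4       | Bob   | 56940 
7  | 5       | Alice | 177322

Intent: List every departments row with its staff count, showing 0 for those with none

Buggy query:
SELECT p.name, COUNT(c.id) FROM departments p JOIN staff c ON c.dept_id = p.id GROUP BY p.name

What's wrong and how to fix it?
Bug: An inner join excludes parents with zero children

Fix: Use LEFT JOIN so parents without children still appear (COUNT(c.id) gives 0)

Corrected query:
SELECT p.name, COUNT(c.id) FROM departments p LEFT JOIN staff c ON c.dept_id = p.id GROUP BY p.name

Result:
name      | COUNT(c.id)
----------+------------
Finance   | 3          
HR        | 1          
Legal     | 1          
Marketing | 2          
Sales     | 0          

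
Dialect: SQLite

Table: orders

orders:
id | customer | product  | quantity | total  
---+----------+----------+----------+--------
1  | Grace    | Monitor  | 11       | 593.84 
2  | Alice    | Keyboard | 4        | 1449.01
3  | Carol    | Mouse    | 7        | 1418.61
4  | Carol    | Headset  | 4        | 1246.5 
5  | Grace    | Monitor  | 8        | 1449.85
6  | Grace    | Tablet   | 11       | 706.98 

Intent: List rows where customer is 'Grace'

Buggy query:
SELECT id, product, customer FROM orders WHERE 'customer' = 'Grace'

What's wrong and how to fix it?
Bug: 'customer' in single quotes is a string literal, not the column; the comparison is literal-vs-literal and never true

Fix: Reference the column as customer without single quotes

Corrected query:
SELECT id, product, customer FROM orders WHERE customer = 'Grace'

Result:
id | product | customer
---+---------+---------
1  | Monitor | Grace   
5  | Monitor | Grace   
6  | Tablet  | Grace   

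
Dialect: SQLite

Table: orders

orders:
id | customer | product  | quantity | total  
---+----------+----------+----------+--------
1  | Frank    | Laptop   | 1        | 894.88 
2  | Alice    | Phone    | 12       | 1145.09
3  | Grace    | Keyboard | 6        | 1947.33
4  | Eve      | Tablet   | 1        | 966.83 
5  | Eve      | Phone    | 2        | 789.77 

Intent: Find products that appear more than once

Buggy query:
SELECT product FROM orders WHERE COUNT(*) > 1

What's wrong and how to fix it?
Bug: WHERE can't reference COUNT(*); aggregates are computed after WHERE

Fix: GROUP BY product, then filter groups with HAVING COUNT(*) > 1

Corrected query:
SELECT product FROM orders GROUP BY product HAVING COUNT(*) > 1

Result:
product
-------
Phone  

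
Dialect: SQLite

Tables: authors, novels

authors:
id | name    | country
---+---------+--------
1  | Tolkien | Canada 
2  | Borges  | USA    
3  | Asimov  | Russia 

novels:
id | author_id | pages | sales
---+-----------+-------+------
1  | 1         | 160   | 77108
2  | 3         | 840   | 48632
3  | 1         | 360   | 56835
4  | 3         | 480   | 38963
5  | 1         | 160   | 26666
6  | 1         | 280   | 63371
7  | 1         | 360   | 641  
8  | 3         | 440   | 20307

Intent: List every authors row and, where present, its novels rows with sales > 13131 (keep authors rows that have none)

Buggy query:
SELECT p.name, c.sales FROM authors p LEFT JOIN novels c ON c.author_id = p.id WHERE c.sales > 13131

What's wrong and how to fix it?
Bug: A WHERE condition on the right-hand table after LEFT JOIN drops unmatched parents

Fix: Put 'c.sales > 13131' in the JOIN's ON clause instead of WHERE

Corrected query:
SELECT p.name, c.sales FROM authors p LEFT JOIN novels c ON c.author_id = p.id AND c.sales > 13131

Result:
name    | sales
--------+------
Tolkien | 26666
Tolkien | 56835
Tolkien | 63371
Tolkien | 77108
Borges  | NULL 
Asimov  | 20307
Asimov  | 38963
Asimov  | 48632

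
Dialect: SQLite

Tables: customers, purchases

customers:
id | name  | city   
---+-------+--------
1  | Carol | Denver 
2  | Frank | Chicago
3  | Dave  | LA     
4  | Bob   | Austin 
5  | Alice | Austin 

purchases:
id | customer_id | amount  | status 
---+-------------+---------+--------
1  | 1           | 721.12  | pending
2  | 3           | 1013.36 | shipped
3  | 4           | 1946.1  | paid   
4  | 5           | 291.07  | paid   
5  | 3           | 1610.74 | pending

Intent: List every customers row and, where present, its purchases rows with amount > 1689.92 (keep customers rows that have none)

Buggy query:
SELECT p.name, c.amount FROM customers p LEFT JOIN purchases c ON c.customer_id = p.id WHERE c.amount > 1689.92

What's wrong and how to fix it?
Bug: Filtering c.amount in WHERE discards the NULL rows produced by LEFT JOIN, turning it into an inner join

Fix: Move the right-table condition into the ON clause so unmatched parents are kept

Corrected query:
SELECT p.name, c.amount FROM customers p LEFT JOIN purchases c ON c.customer_id = p.id AND c.amount > 1689.92

Result:
name  | amount
------+-------
Carol | NULL  
Frank | NULL  
Dave  | NULL  
Bob   | 1946.1
Alice | NULL  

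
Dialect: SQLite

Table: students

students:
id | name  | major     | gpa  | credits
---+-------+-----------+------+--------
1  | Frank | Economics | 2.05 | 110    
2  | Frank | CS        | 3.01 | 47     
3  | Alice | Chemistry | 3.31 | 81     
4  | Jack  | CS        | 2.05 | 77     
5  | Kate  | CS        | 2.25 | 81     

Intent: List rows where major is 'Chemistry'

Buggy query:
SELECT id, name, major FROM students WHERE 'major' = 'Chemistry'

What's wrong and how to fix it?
Bug: 'major' in single quotes is a string literal, not the column; the comparison is literal-vs-literal and never true

Fix: Reference the column as major without single quotes

Corrected query:
SELECT id, name, major FROM students WHERE major = 'Chemistry'

Result:
id | name  | major    
---+-------+----------
3  | Alice | Chemistry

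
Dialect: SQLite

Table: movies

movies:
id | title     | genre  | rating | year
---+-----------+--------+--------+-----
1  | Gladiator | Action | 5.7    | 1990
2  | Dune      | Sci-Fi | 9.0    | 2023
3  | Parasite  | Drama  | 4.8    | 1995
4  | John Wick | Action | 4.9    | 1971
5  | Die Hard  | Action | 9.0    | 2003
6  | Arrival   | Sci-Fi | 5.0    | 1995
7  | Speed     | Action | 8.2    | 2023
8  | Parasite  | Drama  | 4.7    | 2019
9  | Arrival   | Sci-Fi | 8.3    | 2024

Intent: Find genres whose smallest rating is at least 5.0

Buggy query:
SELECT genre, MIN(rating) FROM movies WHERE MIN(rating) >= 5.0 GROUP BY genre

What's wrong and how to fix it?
Bug: Aggregates like MIN are computed per group after WHERE runs

Fix: Replace WHERE with HAVING after the GROUP BY

Corrected query:
SELECT genre, MIN(rating) FROM movies GROUP BY genre HAVING MIN(rating) >= 5.0

Result:
genre  | MIN(rating)
-------+------------
Sci-Fi | 5          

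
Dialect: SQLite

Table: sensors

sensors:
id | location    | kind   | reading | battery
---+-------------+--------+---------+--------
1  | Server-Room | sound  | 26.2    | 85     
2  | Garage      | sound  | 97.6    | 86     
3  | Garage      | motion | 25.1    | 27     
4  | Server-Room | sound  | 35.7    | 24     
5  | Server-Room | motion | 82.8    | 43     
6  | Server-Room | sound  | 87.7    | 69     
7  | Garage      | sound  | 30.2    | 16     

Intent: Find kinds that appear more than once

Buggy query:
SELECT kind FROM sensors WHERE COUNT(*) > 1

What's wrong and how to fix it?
Bug: COUNT(*) is an aggregate and cannot be used in WHERE

Fix: Group first, then use HAVING for the count condition

Corrected query:
SELECT kind FROM sensors GROUP BY kind HAVING COUNT(*) > 1

Result:
kind  
------
motion
sound 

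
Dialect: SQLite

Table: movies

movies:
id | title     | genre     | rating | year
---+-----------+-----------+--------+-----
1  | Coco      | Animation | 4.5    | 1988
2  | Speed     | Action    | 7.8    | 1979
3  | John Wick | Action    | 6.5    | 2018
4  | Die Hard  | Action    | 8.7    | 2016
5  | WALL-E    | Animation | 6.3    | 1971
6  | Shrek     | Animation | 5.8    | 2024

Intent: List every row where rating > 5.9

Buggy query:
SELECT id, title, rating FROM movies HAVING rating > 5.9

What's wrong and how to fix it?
Bug: This is a non-aggregate query (no GROUP BY, no aggregates), so in SQLite the HAVING clause is invalid here; a row-level condition belongs in WHERE

Fix: Use WHERE for row-level filtering

Corrected query:
SELECT id, title, rating FROM movies WHERE rating > 5.9

Result:
id | title     | rating
---+-----------+-------
2  | Speed     | 7.8   
3  | John Wick | 6.5   
4  | Die Hard  | 8.7   
5  | WALL-E    | 6.3   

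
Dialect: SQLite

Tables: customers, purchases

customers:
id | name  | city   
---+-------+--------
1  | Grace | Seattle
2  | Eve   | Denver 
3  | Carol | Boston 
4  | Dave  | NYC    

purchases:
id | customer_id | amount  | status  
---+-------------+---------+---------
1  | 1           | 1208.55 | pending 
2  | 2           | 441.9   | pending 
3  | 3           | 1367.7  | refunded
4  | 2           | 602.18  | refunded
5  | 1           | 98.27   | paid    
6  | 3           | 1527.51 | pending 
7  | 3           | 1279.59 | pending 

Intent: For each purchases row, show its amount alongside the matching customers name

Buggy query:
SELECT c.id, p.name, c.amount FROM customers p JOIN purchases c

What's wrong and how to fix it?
Bug: Missing join condition: each purchases row is matched to all customers rows instead of just its own

Fix: Add ON c.customer_id = p.id to the JOIN

Corrected query:
SELECT c.id, p.name, c.amount FROM customers p JOIN purchases c ON c.customer_id = p.id

Result:
id | name  | amount 
---+-------+--------
1  | Grace | 1208.55
2  | Eve   | 441.9  
3  | Carol | 1367.7 
4  | Eve   | 602.18 
5  | Grace | 98.27  
6  | Carol | 1527.51
7  | Carol | 1279.59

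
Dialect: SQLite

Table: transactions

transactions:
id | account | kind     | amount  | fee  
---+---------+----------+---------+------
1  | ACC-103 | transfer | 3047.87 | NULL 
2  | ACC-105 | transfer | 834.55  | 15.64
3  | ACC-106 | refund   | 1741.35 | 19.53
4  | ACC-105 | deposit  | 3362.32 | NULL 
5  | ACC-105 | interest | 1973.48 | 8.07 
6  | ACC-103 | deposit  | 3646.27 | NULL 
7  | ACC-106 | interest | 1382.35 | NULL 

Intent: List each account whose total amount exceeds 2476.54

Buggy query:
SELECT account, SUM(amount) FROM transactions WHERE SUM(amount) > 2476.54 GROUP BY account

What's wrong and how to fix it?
Bug: WHERE runs before GROUP BY, so aggregates aren't available there

Fix: Move the aggregate condition to a HAVING clause

Corrected query:
SELECT account, SUM(amount) FROM transactions GROUP BY account HAVING SUM(amount) > 2476.54

Result:
account | SUM(amount)
--------+------------
ACC-103 | 6694.14    
ACC-105 | 6170.35    
ACC-106 | 3123.7     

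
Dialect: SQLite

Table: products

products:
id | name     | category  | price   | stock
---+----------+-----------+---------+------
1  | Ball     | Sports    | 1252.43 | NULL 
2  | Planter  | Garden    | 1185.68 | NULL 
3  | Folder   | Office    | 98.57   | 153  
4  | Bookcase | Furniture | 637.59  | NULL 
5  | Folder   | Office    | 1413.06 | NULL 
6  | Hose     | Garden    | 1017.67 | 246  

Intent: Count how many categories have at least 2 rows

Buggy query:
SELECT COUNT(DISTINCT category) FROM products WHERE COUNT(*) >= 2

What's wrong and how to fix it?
Bug: WHERE filters individual rows, not groups, so a group-level COUNT is invalid there

Fix: Group first with HAVING COUNT(*) >= 2, then COUNT the resulting groups

Corrected query:
SELECT COUNT(*) FROM (SELECT category FROM products GROUP BY category HAVING COUNT(*) >= 2)

Result:
COUNT(*)
--------
2       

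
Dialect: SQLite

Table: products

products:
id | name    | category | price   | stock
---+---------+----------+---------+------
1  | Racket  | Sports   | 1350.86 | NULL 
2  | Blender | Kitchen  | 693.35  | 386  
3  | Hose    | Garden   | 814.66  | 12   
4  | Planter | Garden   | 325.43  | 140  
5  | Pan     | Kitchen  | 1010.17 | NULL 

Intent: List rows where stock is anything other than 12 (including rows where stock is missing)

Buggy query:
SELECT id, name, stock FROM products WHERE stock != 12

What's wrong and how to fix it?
Bug: 'stock != 12' is unknown when stock is NULL, so NULL rows are silently excluded

Fix: Add an explicit OR stock IS NULL to include the missing-value rows

Corrected query:
SELECT id, name, stock FROM products WHERE stock != 12 OR stock IS NULL

Result:
id | name    | stock
---+---------+------
1  | Racket  | NULL 
2  | Blender | 386  
4  | Planter | 140  
5  | Pan     | NULL 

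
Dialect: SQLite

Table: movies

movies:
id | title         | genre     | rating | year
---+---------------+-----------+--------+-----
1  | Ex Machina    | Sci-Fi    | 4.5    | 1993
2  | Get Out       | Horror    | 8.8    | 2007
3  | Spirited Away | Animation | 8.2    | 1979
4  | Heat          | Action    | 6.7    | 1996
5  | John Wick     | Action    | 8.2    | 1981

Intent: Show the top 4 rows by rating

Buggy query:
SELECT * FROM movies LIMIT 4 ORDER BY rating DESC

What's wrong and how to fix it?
Bug: LIMIT must come after ORDER BY

Fix: Sort with ORDER BY, then apply LIMIT

Corrected query:
SELECT * FROM movies ORDER BY rating DESC LIMIT 4

Result:
id | title         | genre     | rating | year
---+---------------+-----------+--------+-----
2  | Get Out       | Horror    | 8.8    | 2007
3  | Spirited Away | Animation | 8.2    | 1979
5  | John Wick     | Action    | 8.2    | 1981
4  | Heat          | Action    | 6.7    | 1996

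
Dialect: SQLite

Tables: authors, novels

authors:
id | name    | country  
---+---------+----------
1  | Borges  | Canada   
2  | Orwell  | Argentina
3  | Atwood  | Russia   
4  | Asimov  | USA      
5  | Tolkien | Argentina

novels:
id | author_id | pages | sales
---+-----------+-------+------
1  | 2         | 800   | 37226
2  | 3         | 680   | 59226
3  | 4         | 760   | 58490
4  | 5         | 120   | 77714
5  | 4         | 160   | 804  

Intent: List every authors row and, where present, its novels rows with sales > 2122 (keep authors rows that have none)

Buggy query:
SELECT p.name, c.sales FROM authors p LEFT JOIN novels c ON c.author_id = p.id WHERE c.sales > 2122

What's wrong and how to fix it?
Bug: A WHERE condition on the right-hand table after LEFT JOIN drops unmatched parents

Fix: Move the right-table condition into the ON clause so unmatched parents are kept

Corrected query:
SELECT p.name, c.sales FROM authors p LEFT JOIN novels c ON c.author_id = p.id AND c.sales > 2122

Result:
name    | sales
--------+------
Borges  | NULL 
Orwell  | 37226
Atwood  | 59226
Asimov  | 58490
Tolkien | 77714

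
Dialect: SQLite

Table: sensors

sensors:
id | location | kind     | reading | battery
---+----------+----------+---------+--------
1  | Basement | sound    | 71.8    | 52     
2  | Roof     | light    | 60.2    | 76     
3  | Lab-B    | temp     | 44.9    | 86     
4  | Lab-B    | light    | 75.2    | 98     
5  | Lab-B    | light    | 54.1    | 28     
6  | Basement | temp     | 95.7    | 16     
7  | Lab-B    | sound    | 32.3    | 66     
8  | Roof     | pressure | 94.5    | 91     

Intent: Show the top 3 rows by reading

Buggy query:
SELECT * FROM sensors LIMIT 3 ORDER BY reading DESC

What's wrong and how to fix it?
Bug: ORDER BY cannot follow LIMIT; LIMIT is the final clause

Fix: Swap the clauses: ORDER BY first, then LIMIT

Corrected query:
SELECT * FROM sensors ORDER BY reading DESC LIMIT 3

Result:
id | location | kind     | reading | battery
---+----------+----------+---------+--------
6  | Basement | temp     | 95.7    | 16     
8  | Roof     | pressure | 94.5    | 91     
4  | Lab-B    | light    | 75.2    | 98     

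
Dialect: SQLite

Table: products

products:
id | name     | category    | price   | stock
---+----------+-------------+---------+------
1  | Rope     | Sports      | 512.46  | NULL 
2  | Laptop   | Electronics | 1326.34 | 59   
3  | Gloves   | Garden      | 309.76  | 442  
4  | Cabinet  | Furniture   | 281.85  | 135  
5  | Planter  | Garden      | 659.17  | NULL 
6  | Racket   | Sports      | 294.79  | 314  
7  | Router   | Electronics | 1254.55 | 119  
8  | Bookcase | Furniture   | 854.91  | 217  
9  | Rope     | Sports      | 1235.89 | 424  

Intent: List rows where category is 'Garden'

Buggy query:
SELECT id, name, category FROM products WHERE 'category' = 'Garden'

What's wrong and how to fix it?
Bug: 'category' in single quotes is a string literal, not the column; the comparison is literal-vs-literal and never true

Fix: Reference the column as category without single quotes

Corrected query:
SELECT id, name, category FROM products WHERE category = 'Garden'

Result:
id | name    | category
---+---------+---------
3  | Gloves  | Garden  
5  | Planter | Garden  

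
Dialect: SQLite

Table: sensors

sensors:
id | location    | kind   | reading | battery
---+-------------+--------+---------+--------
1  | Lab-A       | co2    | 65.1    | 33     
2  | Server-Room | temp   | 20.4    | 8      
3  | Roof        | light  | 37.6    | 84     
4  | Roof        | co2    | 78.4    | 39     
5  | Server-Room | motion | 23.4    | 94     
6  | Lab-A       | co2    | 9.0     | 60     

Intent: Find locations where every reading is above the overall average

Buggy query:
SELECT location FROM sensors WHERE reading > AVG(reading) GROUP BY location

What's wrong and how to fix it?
Bug: AVG() is an aggregate; it can't sit directly in WHERE

Fix: Use a subquery for AVG and a HAVING MIN(...) filter so the condition holds for every row in the group

Corrected query:
SELECT location FROM sensors GROUP BY location HAVING MIN(reading) > (SELECT AVG(reading) FROM sensors)

Result:
(no rows)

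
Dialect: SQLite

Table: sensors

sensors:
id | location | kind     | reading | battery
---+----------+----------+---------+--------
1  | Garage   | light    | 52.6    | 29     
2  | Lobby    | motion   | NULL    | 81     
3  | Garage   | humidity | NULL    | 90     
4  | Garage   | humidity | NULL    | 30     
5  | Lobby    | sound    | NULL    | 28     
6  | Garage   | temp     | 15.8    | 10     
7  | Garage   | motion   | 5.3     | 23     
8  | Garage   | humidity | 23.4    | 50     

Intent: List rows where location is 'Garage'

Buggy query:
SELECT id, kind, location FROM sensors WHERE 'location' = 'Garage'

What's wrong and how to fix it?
Bug: Single quotes denote string literals in SQL; the column name is being compared as a constant string

Fix: Reference the column as location without single quotes

Corrected query:
SELECT id, kind, location FROM sensors WHERE location = 'Garage'

Result:
id | kind     | location
---+----------+---------
1  | light    | Garage  
3  | humidity | Garage  
4  | humidity | Garage  
6  | temp     | Garage  
7  | motion   | Garage  
8  | humidity | Garage  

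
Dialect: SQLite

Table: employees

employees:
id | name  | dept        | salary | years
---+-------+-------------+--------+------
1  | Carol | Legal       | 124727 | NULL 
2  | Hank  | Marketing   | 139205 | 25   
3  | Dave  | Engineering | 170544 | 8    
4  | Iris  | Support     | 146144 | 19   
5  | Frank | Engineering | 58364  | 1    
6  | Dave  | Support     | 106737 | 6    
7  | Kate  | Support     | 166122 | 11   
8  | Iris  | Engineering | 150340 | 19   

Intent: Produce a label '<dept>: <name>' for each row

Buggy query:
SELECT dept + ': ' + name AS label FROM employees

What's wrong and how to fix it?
Bug: '+' is numeric addition; on text columns SQLite converts them to 0 instead of concatenating

Fix: Replace + with || to concatenate text

Corrected query:
SELECT dept || ': ' || name AS label FROM employees

Result:
label             
------------------
Legal: Carol      
Marketing: Hank   
Engineering: Dave 
Support: Iris     
Engineering: Frank
Support: Dave     
Support: Kate     
Engineering: Iris 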